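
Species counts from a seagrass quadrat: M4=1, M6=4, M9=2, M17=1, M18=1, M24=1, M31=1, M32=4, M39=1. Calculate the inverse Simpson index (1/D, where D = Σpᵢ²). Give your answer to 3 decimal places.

Total N = 1+4+2+1+1+1+1+4+1 = 16, so the proportions are 0.0625, 0.25, 0.125, 0.0625, 0.0625, 0.0625, 0.0625, 0.25, 0.0625 (working shown to 7 dp, full precision carried).
D = 0.0625² + 0.25² + 0.125² + 0.0625² + 0.0625² + 0.0625² + 0.0625² + 0.25² + 0.0625² = 0.0039062 + 0.0625000 + 0.0156250 + 0.0039062 + 0.0039062 + 0.0039062 + 0.0039062 + 0.0625000 + 0.0039062 = 0.1640625.
So 1/D = 6.09524, i.e. 6.095 to 3 decimal places.

6.095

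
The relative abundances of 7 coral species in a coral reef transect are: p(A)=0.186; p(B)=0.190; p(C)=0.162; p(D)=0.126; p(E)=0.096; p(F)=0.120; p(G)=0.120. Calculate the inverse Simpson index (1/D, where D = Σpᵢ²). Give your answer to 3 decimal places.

D = 0.186² + 0.19² + 0.162² + 0.126² + 0.096² + 0.12² + 0.12² = 0.0345960 + 0.0361000 + 0.0262440 + 0.0158760 + 0.0092160 + 0.0144000 + 0.0144000 = 0.1508320 (working shown to 7 dp, full precision carried).
So 1/D = 6.62989, i.e. 6.630 to 3 decimal places.

6.630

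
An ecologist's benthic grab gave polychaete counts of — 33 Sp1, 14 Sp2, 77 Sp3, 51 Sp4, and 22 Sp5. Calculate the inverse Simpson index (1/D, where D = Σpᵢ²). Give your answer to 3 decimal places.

Total N = 33+14+77+51+22 = 197, so the proportions are 0.1675127, 0.071066, 0.3908629, 0.2588832, 0.1116751 (working shown to 7 dp, full precision carried).
D = 0.1675127² + 0.071066² + 0.3908629² + 0.2588832² + 0.1116751² = 0.0280605 + 0.0050504 + 0.1527738 + 0.0670205 + 0.0124713 = 0.2653766.
So 1/D = 3.76823, i.e. 3.768 to 3 decimal places.

3.768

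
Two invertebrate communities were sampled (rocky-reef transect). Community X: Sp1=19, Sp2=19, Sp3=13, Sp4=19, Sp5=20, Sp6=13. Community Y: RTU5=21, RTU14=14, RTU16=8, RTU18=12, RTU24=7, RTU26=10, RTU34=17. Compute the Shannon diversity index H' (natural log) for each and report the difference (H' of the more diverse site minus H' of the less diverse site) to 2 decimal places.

0.10

Community X: N=103, proportions 0.1845, 0.1845, 0.1262, 0.1845, 0.1942, 0.1262, giving H' = 1.7761 (working shown to 4 dp, full precision carried).
Community Y: N=89, proportions 0.236, 0.1573, 0.0899, 0.1348, 0.0787, 0.1124, 0.191, giving H' = 1.8802.
Difference = |1.7761 − 1.8802| = 0.1041, i.e. 0.10 to 2 decimal places.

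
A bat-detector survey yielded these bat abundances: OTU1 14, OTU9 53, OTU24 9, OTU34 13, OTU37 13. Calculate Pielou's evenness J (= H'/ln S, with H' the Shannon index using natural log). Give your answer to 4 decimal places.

Total N = 14+53+9+13+13 = 102, so the proportions are 0.137255, 0.519608, 0.088235, 0.127451, 0.127451 (working shown to 6 dp, full precision carried).
H' = −Σ pᵢ ln pᵢ = −((-0.272577) + (-0.340177) + (-0.214213) + (-0.262552) + (-0.262552)) = 1.352071.
With S = 5 species, ln S = 1.609438, so J = 1.352071/1.609438 = 0.840089, i.e. 0.8401 to 4 decimal places.

0.8401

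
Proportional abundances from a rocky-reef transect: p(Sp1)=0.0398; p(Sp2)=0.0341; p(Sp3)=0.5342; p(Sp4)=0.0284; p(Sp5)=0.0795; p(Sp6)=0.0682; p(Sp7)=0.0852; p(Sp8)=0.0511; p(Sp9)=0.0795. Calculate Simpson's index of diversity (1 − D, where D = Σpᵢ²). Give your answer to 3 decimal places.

0.684

D = 0.0398² + 0.0341² + 0.5342² + 0.0284² + 0.0795² + 0.0682² + 0.0852² + 0.0511² + 0.0795² = 0.00158 + 0.00116 + 0.28537 + 0.00081 + 0.00632 + 0.00465 + 0.00726 + 0.00261 + 0.00632 = 0.31609 (working shown to 5 dp, full precision carried).
So 1 − D = 0.68391, i.e. 0.684 to 3 decimal places.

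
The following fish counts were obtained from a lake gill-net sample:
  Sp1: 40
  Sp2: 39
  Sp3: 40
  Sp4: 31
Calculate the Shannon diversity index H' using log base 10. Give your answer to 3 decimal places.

0.600

Total N = 40+39+40+31 = 150, so the proportions are 0.26667, 0.26, 0.26667, 0.20667 (working shown to 5 dp, full precision carried).
Each pᵢ log₁₀ pᵢ term: 0.26667×(-0.57403)=-0.15308, 0.26×(-0.58503)=-0.15211, 0.26667×(-0.57403)=-0.15308, 0.20667×(-0.68473)=-0.14151.
Sum = -0.59977, so H' = 0.600.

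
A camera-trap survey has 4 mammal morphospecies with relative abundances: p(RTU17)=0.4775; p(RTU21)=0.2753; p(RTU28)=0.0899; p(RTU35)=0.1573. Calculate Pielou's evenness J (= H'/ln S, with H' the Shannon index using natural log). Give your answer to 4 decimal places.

0.8769

H' = −Σ pᵢ ln pᵢ = −((-0.352964) + (-0.355108) + (-0.216574) + (-0.290942)) = 1.215588 (working shown to 6 dp, full precision carried).
With S = 4 species, ln S = 1.386294, so J = 1.215588/1.386294 = 0.876861, i.e. 0.8769 to 4 decimal places.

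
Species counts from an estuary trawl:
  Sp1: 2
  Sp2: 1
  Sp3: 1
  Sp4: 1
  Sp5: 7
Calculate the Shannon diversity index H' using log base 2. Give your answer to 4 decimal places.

1.7807

Total N = 2+1+1+1+7 = 12, so the proportions are 0.166667, 0.083333, 0.083333, 0.083333, 0.583333 (working shown to 6 dp, full precision carried).
Each pᵢ log₂ pᵢ term: 0.166667×(-2.584963)=-0.430827, 0.083333×(-3.584963)=-0.298747, 0.083333×(-3.584963)=-0.298747, 0.083333×(-3.584963)=-0.298747, 0.583333×(-0.777608)=-0.453604.
Sum = -1.780672, so H' = 1.7807.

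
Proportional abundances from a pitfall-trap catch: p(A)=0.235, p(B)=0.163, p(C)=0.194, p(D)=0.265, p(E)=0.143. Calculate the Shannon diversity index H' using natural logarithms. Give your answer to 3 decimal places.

1.584

Each pᵢ ln pᵢ term (working shown to 5 dp, full precision carried): 0.235×(-1.44817)=-0.34032, 0.163×(-1.81401)=-0.29568, 0.194×(-1.63990)=-0.31814, 0.265×(-1.32803)=-0.35193, 0.143×(-1.94491)=-0.27812.
Sum = -1.58419, so H' = 1.584.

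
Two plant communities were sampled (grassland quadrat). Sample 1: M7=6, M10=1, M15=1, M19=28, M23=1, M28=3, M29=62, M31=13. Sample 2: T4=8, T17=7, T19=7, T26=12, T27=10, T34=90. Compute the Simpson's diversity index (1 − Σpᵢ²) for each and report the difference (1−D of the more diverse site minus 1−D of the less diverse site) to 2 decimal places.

0.11

Sample 1: N=115, proportions 0.05217, 0.0087, 0.0087, 0.24348, 0.0087, 0.02609, 0.53913, 0.11304, giving 1−D = 0.63365 (working shown to 5 dp, full precision carried).
Sample 2: N=134, proportions 0.0597, 0.05224, 0.05224, 0.08955, 0.07463, 0.67164, giving 1−D = 0.52629.
Difference = |0.63365 − 0.52629| = 0.10736, i.e. 0.11 to 2 decimal places.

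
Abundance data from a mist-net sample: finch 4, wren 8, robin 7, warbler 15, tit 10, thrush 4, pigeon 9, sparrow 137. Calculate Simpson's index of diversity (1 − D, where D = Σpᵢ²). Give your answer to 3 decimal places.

Total N = 4+8+7+15+10+4+9+137 = 194, so the proportions are 0.02062, 0.04124, 0.03608, 0.07732, 0.05155, 0.02062, 0.04639, 0.70619 (working shown to 5 dp, full precision carried).
D = 0.02062² + 0.04124² + 0.03608² + 0.07732² + 0.05155² + 0.02062² + 0.04639² + 0.70619² = 0.00043 + 0.00170 + 0.00130 + 0.00598 + 0.00266 + 0.00043 + 0.00215 + 0.49870 = 0.51334.
So 1 − D = 0.48666, i.e. 0.487 to 3 decimal places.

0.487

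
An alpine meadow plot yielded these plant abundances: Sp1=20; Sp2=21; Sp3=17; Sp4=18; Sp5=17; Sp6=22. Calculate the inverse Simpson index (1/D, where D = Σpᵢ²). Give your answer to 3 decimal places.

5.938

Total N = 20+21+17+18+17+22 = 115, so the proportions are 0.173913, 0.1826087, 0.1478261, 0.1565217, 0.1478261, 0.1913043 (working shown to 7 dp, full precision carried).
D = 0.173913² + 0.1826087² + 0.1478261² + 0.1565217² + 0.1478261² + 0.1913043² = 0.0302457 + 0.0333459 + 0.0218526 + 0.0244991 + 0.0218526 + 0.0365974 = 0.1683932.
So 1/D = 5.93848, i.e. 5.938 to 3 decimal places.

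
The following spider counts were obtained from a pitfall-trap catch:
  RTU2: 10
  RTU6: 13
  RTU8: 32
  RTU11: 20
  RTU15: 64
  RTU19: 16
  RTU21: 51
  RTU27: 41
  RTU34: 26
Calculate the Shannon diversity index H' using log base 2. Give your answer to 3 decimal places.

2.939

Total N = 10+13+32+20+64+16+51+41+26 = 273, so the proportions are 0.03663, 0.04762, 0.11722, 0.07326, 0.23443, 0.05861, 0.18681, 0.15018, 0.09524 (working shown to 5 dp, full precision carried).
Each pᵢ log₂ pᵢ term: 0.03663×(-4.77083)=-0.17476, 0.04762×(-4.39232)=-0.20916, 0.11722×(-3.09276)=-0.36252, 0.07326×(-3.77083)=-0.27625, 0.23443×(-2.09276)=-0.49061, 0.05861×(-4.09276)=-0.23987, 0.18681×(-2.42033)=-0.45215, 0.15018×(-2.73521)=-0.41078, 0.09524×(-3.39232)=-0.32308.
Sum = -2.93917, so H' = 2.939.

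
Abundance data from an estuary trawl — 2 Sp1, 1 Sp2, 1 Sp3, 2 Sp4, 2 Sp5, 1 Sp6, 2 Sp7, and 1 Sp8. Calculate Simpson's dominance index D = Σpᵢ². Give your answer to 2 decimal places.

Total N = 2+1+1+2+2+1+2+1 = 12, so the proportions are 0.1667, 0.0833, 0.0833, 0.1667, 0.1667, 0.0833, 0.1667, 0.0833 (working shown to 4 dp, full precision carried).
D = 0.1667² + 0.0833² + 0.0833² + 0.1667² + 0.1667² + 0.0833² + 0.1667² + 0.0833² = 0.0278 + 0.0069 + 0.0069 + 0.0278 + 0.0278 + 0.0069 + 0.0278 + 0.0069 = 0.1389.
To 2 decimal places, D = 0.14.

0.14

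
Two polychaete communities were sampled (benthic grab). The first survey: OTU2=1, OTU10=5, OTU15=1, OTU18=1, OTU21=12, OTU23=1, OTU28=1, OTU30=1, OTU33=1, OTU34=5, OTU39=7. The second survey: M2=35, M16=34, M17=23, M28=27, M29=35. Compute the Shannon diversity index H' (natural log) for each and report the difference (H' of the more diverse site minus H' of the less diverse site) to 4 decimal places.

0.3336

The first survey: N=36, proportions 0.0277778, 0.1388889, 0.0277778, 0.0277778, 0.3333333, 0.0277778, 0.0277778, 0.0277778, 0.0277778, 0.1388889, 0.1944444, giving H' = 1.9297792 (working shown to 7 dp, full precision carried).
The second survey: N=154, proportions 0.2272727, 0.2207792, 0.1493506, 0.1753247, 0.2272727, giving H' = 1.5962085.
Difference = |1.9297792 − 1.5962085| = 0.3335707, i.e. 0.3336 to 4 decimal places.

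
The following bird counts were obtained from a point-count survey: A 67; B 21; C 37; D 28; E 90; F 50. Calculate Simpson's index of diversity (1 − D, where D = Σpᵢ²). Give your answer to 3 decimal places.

Total N = 67+21+37+28+90+50 = 293, so the proportions are 0.22867, 0.07167, 0.12628, 0.09556, 0.30717, 0.17065 (working shown to 5 dp, full precision carried).
D = 0.22867² + 0.07167² + 0.12628² + 0.09556² + 0.30717² + 0.17065² = 0.05229 + 0.00514 + 0.01595 + 0.00913 + 0.09435 + 0.02912 = 0.20598.
So 1 − D = 0.79402, i.e. 0.794 to 3 decimal places.

0.794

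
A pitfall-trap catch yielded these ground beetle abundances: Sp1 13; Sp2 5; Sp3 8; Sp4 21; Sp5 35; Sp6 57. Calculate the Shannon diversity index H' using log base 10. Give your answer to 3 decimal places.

0.653

Total N = 13+5+8+21+35+57 = 139, so the proportions are 0.09353, 0.03597, 0.05755, 0.15108, 0.2518, 0.41007 (working shown to 5 dp, full precision carried).
Each pᵢ log₁₀ pᵢ term: 0.09353×(-1.02907)=-0.09624, 0.03597×(-1.44404)=-0.05194, 0.05755×(-1.23992)=-0.07136, 0.15108×(-0.82080)=-0.12401, 0.2518×(-0.59895)=-0.15081, 0.41007×(-0.38714)=-0.15876.
Sum = -0.65312, so H' = 0.653.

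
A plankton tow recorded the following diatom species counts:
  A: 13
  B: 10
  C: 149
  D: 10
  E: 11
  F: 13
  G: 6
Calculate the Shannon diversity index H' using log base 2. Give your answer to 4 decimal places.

1.6342

Total N = 13+10+149+10+11+13+6 = 212, so the proportions are 0.061321, 0.04717, 0.70283, 0.04717, 0.051887, 0.061321, 0.028302 (working shown to 6 dp, full precision carried).
Each pᵢ log₂ pᵢ term: 0.061321×(-4.027481)=-0.246968, 0.04717×(-4.405992)=-0.207830, 0.70283×(-0.508752)=-0.357566, 0.04717×(-4.405992)=-0.207830, 0.051887×(-4.268489)=-0.221478, 0.061321×(-4.027481)=-0.246968, 0.028302×(-5.142958)=-0.145555.
Sum = -1.634196, so H' = 1.6342.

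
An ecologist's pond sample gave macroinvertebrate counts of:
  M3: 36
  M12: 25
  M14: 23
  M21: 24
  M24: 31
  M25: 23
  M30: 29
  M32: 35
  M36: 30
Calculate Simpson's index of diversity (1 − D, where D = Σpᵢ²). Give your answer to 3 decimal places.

0.886

Total N = 36+25+23+24+31+23+29+35+30 = 256, so the proportions are 0.14062, 0.09766, 0.08984, 0.09375, 0.12109, 0.08984, 0.11328, 0.13672, 0.11719 (working shown to 5 dp, full precision carried).
D = 0.14062² + 0.09766² + 0.08984² + 0.09375² + 0.12109² + 0.08984² + 0.11328² + 0.13672² + 0.11719² = 0.01978 + 0.00954 + 0.00807 + 0.00879 + 0.01466 + 0.00807 + 0.01283 + 0.01869 + 0.01373 = 0.11417.
So 1 − D = 0.88583, i.e. 0.886 to 3 decimal places.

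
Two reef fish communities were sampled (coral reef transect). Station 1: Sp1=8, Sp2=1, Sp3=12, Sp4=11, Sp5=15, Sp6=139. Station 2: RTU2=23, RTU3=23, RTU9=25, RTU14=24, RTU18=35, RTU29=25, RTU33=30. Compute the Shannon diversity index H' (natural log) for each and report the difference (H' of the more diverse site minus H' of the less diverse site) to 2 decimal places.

Station 1: N=186, proportions 0.043, 0.0054, 0.0645, 0.0591, 0.0806, 0.7473, giving H' = 0.9282 (working shown to 4 dp, full precision carried).
Station 2: N=185, proportions 0.1243, 0.1243, 0.1351, 0.1297, 0.1892, 0.1351, 0.1622, giving H' = 1.9343.
Difference = |0.9282 − 1.9343| = 1.0061, i.e. 1.01 to 2 decimal places.

1.01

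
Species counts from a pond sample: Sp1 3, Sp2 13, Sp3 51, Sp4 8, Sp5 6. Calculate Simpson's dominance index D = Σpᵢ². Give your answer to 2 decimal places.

0.44

Total N = 3+13+51+8+6 = 81, so the proportions are 0.037, 0.1605, 0.6296, 0.0988, 0.0741 (working shown to 4 dp, full precision carried).
D = 0.037² + 0.1605² + 0.6296² + 0.0988² + 0.0741² = 0.0014 + 0.0258 + 0.3964 + 0.0098 + 0.0055 = 0.4388.
To 2 decimal places, D = 0.44.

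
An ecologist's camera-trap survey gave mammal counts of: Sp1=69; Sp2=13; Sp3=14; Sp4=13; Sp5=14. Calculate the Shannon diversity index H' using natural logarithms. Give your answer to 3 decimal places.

Total N = 69+13+14+13+14 = 123, so the proportions are 0.56098, 0.10569, 0.11382, 0.10569, 0.11382 (working shown to 5 dp, full precision carried).
Each pᵢ ln pᵢ term: 0.56098×(-0.57808)=-0.32429, 0.10569×(-2.24723)=-0.23751, 0.11382×(-2.17313)=-0.24735, 0.10569×(-2.24723)=-0.23751, 0.11382×(-2.17313)=-0.24735.
Sum = -1.29401, so H' = 1.294.

1.294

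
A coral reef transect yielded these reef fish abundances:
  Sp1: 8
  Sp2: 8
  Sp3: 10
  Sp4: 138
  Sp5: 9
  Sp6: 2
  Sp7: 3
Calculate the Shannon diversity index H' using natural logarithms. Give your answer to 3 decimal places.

0.908

Total N = 8+8+10+138+9+2+3 = 178, so the proportions are 0.04494, 0.04494, 0.05618, 0.77528, 0.05056, 0.01124, 0.01685 (working shown to 5 dp, full precision carried).
Each pᵢ ln pᵢ term: 0.04494×(-3.10234)=-0.13943, 0.04494×(-3.10234)=-0.13943, 0.05618×(-2.87920)=-0.16175, 0.77528×(-0.25453)=-0.19733, 0.05056×(-2.98456)=-0.15090, 0.01124×(-4.48864)=-0.05043, 0.01685×(-4.08317)=-0.06882.
Sum = -0.90810, so H' = 0.908.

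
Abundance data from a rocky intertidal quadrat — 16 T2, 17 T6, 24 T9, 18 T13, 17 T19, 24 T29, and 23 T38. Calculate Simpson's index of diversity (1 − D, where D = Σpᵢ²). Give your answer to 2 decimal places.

0.85

Total N = 16+17+24+18+17+24+23 = 139, so the proportions are 0.1151, 0.1223, 0.1727, 0.1295, 0.1223, 0.1727, 0.1655 (working shown to 4 dp, full precision carried).
D = 0.1151² + 0.1223² + 0.1727² + 0.1295² + 0.1223² + 0.1727² + 0.1655² = 0.0132 + 0.0150 + 0.0298 + 0.0168 + 0.0150 + 0.0298 + 0.0274 = 0.1469.
So 1 − D = 0.8531, i.e. 0.85 to 2 decimal places.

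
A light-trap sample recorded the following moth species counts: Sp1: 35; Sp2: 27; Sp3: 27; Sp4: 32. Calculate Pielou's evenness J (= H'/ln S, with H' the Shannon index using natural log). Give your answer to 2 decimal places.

1.00

Total N = 35+27+27+32 = 121, so the proportions are 0.2893, 0.2231, 0.2231, 0.2645 (working shown to 4 dp, full precision carried).
H' = −Σ pᵢ ln pᵢ = −((-0.3588) + (-0.3347) + (-0.3347) + (-0.3517)) = 1.3800.
With S = 4 species, ln S = 1.3863, so J = 1.3800/1.3863 = 0.9954, i.e. 1.00 to 2 decimal places.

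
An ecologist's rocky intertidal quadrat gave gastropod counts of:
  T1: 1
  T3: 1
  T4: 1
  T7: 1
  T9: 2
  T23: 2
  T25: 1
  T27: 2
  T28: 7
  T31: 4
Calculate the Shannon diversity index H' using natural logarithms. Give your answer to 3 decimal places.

Total N = 1+1+1+1+2+2+1+2+7+4 = 22, so the proportions are 0.04545, 0.04545, 0.04545, 0.04545, 0.09091, 0.09091, 0.04545, 0.09091, 0.31818, 0.18182 (working shown to 5 dp, full precision carried).
Each pᵢ ln pᵢ term: 0.04545×(-3.09104)=-0.14050, 0.04545×(-3.09104)=-0.14050, 0.04545×(-3.09104)=-0.14050, 0.04545×(-3.09104)=-0.14050, 0.09091×(-2.39790)=-0.21799, 0.09091×(-2.39790)=-0.21799, 0.04545×(-3.09104)=-0.14050, 0.09091×(-2.39790)=-0.21799, 0.31818×(-1.14513)=-0.36436, 0.18182×(-1.70475)=-0.30995.
Sum = -2.03080, so H' = 2.031.

2.031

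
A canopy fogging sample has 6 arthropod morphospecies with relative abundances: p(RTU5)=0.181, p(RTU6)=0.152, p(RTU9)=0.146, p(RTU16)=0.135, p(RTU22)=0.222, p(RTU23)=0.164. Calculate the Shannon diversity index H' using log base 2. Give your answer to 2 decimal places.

2.56

Each pᵢ log₂ pᵢ term (working shown to 4 dp, full precision carried): 0.181×(-2.4659)=-0.4463, 0.152×(-2.7179)=-0.4131, 0.146×(-2.7760)=-0.4053, 0.135×(-2.8890)=-0.3900, 0.222×(-2.1714)=-0.4820, 0.164×(-2.6082)=-0.4278.
Sum = -2.5645, so H' = 2.56.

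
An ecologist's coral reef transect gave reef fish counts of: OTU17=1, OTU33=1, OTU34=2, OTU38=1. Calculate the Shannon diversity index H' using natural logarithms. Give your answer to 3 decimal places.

1.332

Total N = 1+1+2+1 = 5, so the proportions are 0.2, 0.2, 0.4, 0.2 (working shown to 5 dp, full precision carried).
Each pᵢ ln pᵢ term: 0.2×(-1.60944)=-0.32189, 0.2×(-1.60944)=-0.32189, 0.4×(-0.91629)=-0.36652, 0.2×(-1.60944)=-0.32189.
Sum = -1.33218, so H' = 1.332.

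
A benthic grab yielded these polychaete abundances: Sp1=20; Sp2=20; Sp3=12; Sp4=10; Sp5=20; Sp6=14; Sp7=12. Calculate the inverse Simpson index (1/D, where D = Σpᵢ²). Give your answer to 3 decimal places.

Total N = 20+20+12+10+20+14+12 = 108, so the proportions are 0.1851852, 0.1851852, 0.1111111, 0.0925926, 0.1851852, 0.1296296, 0.1111111 (working shown to 7 dp, full precision carried).
D = 0.1851852² + 0.1851852² + 0.1111111² + 0.0925926² + 0.1851852² + 0.1296296² + 0.1111111² = 0.0342936 + 0.0342936 + 0.0123457 + 0.0085734 + 0.0342936 + 0.0168038 + 0.0123457 = 0.1529492.
So 1/D = 6.53812, i.e. 6.538 to 3 decimal places.

6.538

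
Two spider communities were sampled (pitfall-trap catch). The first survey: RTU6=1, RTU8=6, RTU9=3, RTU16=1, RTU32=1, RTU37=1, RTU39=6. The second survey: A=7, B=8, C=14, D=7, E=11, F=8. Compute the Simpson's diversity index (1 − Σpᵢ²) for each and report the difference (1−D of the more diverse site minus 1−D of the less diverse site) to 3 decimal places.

0.056

The first survey: N=19, proportions 0.052632, 0.315789, 0.157895, 0.052632, 0.052632, 0.052632, 0.315789, giving 1−D = 0.764543 (working shown to 6 dp, full precision carried).
The second survey: N=55, proportions 0.127273, 0.145455, 0.254545, 0.127273, 0.2, 0.145455, giving 1−D = 0.820496.
Difference = |0.764543 − 0.820496| = 0.055953, i.e. 0.056 to 3 decimal places.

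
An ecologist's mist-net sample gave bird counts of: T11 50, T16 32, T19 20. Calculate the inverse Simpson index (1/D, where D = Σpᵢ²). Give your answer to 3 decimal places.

Total N = 50+32+20 = 102, so the proportions are 0.490196, 0.313725, 0.196078 (working shown to 6 dp, full precision carried).
D = 0.490196² + 0.313725² + 0.196078² = 0.240292 + 0.098424 + 0.038447 = 0.377163.
So 1/D = 2.65138, i.e. 2.651 to 3 decimal places.

2.651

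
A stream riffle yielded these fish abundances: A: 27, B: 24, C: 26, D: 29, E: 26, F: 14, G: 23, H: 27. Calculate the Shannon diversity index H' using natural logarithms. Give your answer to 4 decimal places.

Total N = 27+24+26+29+26+14+23+27 = 196, so the proportions are 0.137755, 0.122449, 0.132653, 0.147959, 0.132653, 0.071429, 0.117347, 0.137755 (working shown to 6 dp, full precision carried).
Each pᵢ ln pᵢ term: 0.137755×(-1.982278)=-0.273069, 0.122449×(-2.100061)=-0.257150, 0.132653×(-2.020018)=-0.267962, 0.147959×(-1.910819)=-0.282723, 0.132653×(-2.020018)=-0.267962, 0.071429×(-2.639057)=-0.188504, 0.117347×(-2.142620)=-0.251430, 0.137755×(-1.982278)=-0.273069.
Sum = -2.061868, so H' = 2.0619.

2.0619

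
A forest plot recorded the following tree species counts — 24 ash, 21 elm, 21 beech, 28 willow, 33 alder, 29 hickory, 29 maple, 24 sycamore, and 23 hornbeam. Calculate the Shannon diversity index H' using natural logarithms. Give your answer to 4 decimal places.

Total N = 24+21+21+28+33+29+29+24+23 = 232, so the proportions are 0.103448, 0.090517, 0.090517, 0.12069, 0.142241, 0.125, 0.125, 0.103448, 0.099138 (working shown to 6 dp, full precision carried).
Each pᵢ ln pᵢ term: 0.103448×(-2.268684)=-0.234691, 0.090517×(-2.402215)=-0.217442, 0.090517×(-2.402215)=-0.217442, 0.12069×(-2.114533)=-0.255202, 0.142241×(-1.950230)=-0.277403, 0.125×(-2.079442)=-0.259930, 0.125×(-2.079442)=-0.259930, 0.103448×(-2.268684)=-0.234691, 0.099138×(-2.311243)=-0.229132.
Sum = -2.185864, so H' = 2.1859.

2.1859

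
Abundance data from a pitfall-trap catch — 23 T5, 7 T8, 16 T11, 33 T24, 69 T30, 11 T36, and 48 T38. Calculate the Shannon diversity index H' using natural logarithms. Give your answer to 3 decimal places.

1.710

Total N = 23+7+16+33+69+11+48 = 207, so the proportions are 0.11111, 0.03382, 0.07729, 0.15942, 0.33333, 0.05314, 0.23188 (working shown to 5 dp, full precision carried).
Each pᵢ ln pᵢ term: 0.11111×(-2.19722)=-0.24414, 0.03382×(-3.38681)=-0.11453, 0.07729×(-2.56013)=-0.19788, 0.15942×(-1.83621)=-0.29273, 0.33333×(-1.09861)=-0.36620, 0.05314×(-2.93482)=-0.15596, 0.23188×(-1.46152)=-0.33890.
Sum = -1.71034, so H' = 1.710.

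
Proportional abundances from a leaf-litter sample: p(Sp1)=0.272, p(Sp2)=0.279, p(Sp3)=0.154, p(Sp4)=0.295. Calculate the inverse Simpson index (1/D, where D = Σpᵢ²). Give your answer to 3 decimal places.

3.809

D = 0.272² + 0.279² + 0.154² + 0.295² = 0.0739840 + 0.0778410 + 0.0237160 + 0.0870250 = 0.2625660 (working shown to 7 dp, full precision carried).
So 1/D = 3.80857, i.e. 3.809 to 3 decimal places.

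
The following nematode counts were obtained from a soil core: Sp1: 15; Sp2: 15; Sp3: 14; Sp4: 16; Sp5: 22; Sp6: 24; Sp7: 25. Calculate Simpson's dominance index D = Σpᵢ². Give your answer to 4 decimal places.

Total N = 15+15+14+16+22+24+25 = 131, so the proportions are 0.114504, 0.114504, 0.10687, 0.122137, 0.167939, 0.183206, 0.19084 (working shown to 6 dp, full precision carried).
D = 0.114504² + 0.114504² + 0.10687² + 0.122137² + 0.167939² + 0.183206² + 0.19084² = 0.013111 + 0.013111 + 0.011421 + 0.014918 + 0.028203 + 0.033564 + 0.036420 = 0.150749.
To 4 decimal places, D = 0.1507.

0.1507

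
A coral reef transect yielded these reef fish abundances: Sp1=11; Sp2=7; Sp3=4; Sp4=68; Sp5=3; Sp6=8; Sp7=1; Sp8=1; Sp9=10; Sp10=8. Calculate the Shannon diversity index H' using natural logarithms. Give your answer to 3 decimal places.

Total N = 11+7+4+68+3+8+1+1+10+8 = 121, so the proportions are 0.09091, 0.05785, 0.03306, 0.56198, 0.02479, 0.06612, 0.00826, 0.00826, 0.08264, 0.06612 (working shown to 5 dp, full precision carried).
Each pᵢ ln pᵢ term: 0.09091×(-2.39790)=-0.21799, 0.05785×(-2.84988)=-0.16487, 0.03306×(-3.40950)=-0.11271, 0.56198×(-0.57628)=-0.32386, 0.02479×(-3.69718)=-0.09167, 0.06612×(-2.71635)=-0.17959, 0.00826×(-4.79579)=-0.03963, 0.00826×(-4.79579)=-0.03963, 0.08264×(-2.49321)=-0.20605, 0.06612×(-2.71635)=-0.17959.
Sum = -1.55560, so H' = 1.556.

1.556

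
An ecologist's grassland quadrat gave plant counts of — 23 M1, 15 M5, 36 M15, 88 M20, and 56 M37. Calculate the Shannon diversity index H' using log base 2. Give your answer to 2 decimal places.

2.07

Total N = 23+15+36+88+56 = 218, so the proportions are 0.1055, 0.0688, 0.1651, 0.4037, 0.2569 (working shown to 4 dp, full precision carried).
Each pᵢ log₂ pᵢ term: 0.1055×(-3.2446)=-0.3423, 0.0688×(-3.8613)=-0.2657, 0.1651×(-2.5983)=-0.4291, 0.4037×(-1.3088)=-0.5283, 0.2569×(-1.9608)=-0.5037.
Sum = -2.0691, so H' = 2.07.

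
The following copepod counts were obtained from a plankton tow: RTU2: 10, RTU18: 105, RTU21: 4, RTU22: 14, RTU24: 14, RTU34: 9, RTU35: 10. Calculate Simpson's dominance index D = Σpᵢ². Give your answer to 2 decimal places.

0.43

Total N = 10+105+4+14+14+9+10 = 166, so the proportions are 0.0602, 0.6325, 0.0241, 0.0843, 0.0843, 0.0542, 0.0602 (working shown to 4 dp, full precision carried).
D = 0.0602² + 0.6325² + 0.0241² + 0.0843² + 0.0843² + 0.0542² + 0.0602² = 0.0036 + 0.4001 + 0.0006 + 0.0071 + 0.0071 + 0.0029 + 0.0036 = 0.4251.
To 2 decimal places, D = 0.43.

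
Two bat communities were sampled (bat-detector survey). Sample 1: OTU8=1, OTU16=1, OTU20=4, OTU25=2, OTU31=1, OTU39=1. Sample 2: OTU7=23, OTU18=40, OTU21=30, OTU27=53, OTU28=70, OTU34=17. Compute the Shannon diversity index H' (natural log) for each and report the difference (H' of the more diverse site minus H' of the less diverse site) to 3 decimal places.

Sample 1: N=10, proportions 0.1, 0.1, 0.4, 0.2, 0.1, 0.1, giving H' = 1.60944 (working shown to 5 dp, full precision carried).
Sample 2: N=233, proportions 0.09871, 0.17167, 0.12876, 0.22747, 0.30043, 0.07296, giving H' = 1.68412.
Difference = |1.60944 − 1.68412| = 0.07468, i.e. 0.075 to 3 decimal places.

0.075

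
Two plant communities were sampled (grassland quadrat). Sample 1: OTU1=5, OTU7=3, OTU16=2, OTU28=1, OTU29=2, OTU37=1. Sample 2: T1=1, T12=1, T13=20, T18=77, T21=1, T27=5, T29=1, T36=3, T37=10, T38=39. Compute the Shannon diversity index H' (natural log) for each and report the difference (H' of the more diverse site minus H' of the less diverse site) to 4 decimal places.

0.1861

Sample 1: N=14, proportions 0.3571429, 0.2142857, 0.1428571, 0.0714286, 0.1428571, 0.0714286, giving H' = 1.6307991 (working shown to 7 dp, full precision carried).
Sample 2: N=158, proportions 0.0063291, 0.0063291, 0.1265823, 0.4873418, 0.0063291, 0.0316456, 0.0063291, 0.0189873, 0.0632911, 0.2468354, giving H' = 1.4446492.
Difference = |1.6307991 − 1.4446492| = 0.1861499, i.e. 0.1861 to 4 decimal places.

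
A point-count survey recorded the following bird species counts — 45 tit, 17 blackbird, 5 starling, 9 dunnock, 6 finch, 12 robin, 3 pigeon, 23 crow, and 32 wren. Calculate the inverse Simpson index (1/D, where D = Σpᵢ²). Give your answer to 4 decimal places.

5.5512

Total N = 45+17+5+9+6+12+3+23+32 = 152, so the proportions are 0.29605263, 0.11184211, 0.03289474, 0.05921053, 0.03947368, 0.07894737, 0.01973684, 0.15131579, 0.21052632 (working shown to 8 dp, full precision carried).
D = 0.29605263² + 0.11184211² + 0.03289474² + 0.05921053² + 0.03947368² + 0.07894737² + 0.01973684² + 0.15131579² + 0.21052632² = 0.08764716 + 0.01250866 + 0.00108206 + 0.00350589 + 0.00155817 + 0.00623269 + 0.00038954 + 0.02289647 + 0.04432133 = 0.18014197.
So 1/D = 5.551177, i.e. 5.5512 to 4 decimal places.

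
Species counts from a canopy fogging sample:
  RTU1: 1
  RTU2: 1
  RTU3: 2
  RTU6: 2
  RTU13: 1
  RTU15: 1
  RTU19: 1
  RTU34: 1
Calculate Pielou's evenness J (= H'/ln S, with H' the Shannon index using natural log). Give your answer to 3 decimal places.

0.974

Total N = 1+1+2+2+1+1+1+1 = 10, so the proportions are 0.1, 0.1, 0.2, 0.2, 0.1, 0.1, 0.1, 0.1 (working shown to 5 dp, full precision carried).
H' = −Σ pᵢ ln pᵢ = −((-0.23026) + (-0.23026) + (-0.32189) + (-0.32189) + (-0.23026) + (-0.23026) + (-0.23026) + (-0.23026)) = 2.02533.
With S = 8 species, ln S = 2.07944, so J = 2.02533/2.07944 = 0.97398, i.e. 0.974 to 3 decimal places.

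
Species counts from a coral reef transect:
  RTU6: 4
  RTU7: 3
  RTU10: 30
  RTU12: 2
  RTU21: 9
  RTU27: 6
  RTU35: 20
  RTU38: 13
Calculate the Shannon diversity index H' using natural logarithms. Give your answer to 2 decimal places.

1.75

Total N = 4+3+30+2+9+6+20+13 = 87, so the proportions are 0.046, 0.0345, 0.3448, 0.023, 0.1034, 0.069, 0.2299, 0.1494 (working shown to 4 dp, full precision carried).
Each pᵢ ln pᵢ term: 0.046×(-3.0796)=-0.1416, 0.0345×(-3.3673)=-0.1161, 0.3448×(-1.0647)=-0.3671, 0.023×(-3.7728)=-0.0867, 0.1034×(-2.2687)=-0.2347, 0.069×(-2.6741)=-0.1844, 0.2299×(-1.4702)=-0.3380, 0.1494×(-1.9010)=-0.2841.
Sum = -1.7527, so H' = 1.75.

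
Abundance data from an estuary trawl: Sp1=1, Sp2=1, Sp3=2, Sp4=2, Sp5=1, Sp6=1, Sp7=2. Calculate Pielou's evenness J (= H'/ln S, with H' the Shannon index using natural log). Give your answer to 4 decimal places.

Total N = 1+1+2+2+1+1+2 = 10, so the proportions are 0.1, 0.1, 0.2, 0.2, 0.1, 0.1, 0.2 (working shown to 6 dp, full precision carried).
H' = −Σ pᵢ ln pᵢ = −((-0.230259) + (-0.230259) + (-0.321888) + (-0.321888) + (-0.230259) + (-0.230259) + (-0.321888)) = 1.886697.
With S = 7 species, ln S = 1.945910, so J = 1.886697/1.945910 = 0.969570, i.e. 0.9696 to 4 decimal places.

0.9696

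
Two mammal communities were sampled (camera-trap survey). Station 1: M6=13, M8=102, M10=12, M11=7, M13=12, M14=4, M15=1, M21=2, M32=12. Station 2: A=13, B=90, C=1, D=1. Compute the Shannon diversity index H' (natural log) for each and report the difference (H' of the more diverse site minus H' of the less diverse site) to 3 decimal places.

Station 1: N=165, proportions 0.07879, 0.61818, 0.07273, 0.04242, 0.07273, 0.02424, 0.00606, 0.01212, 0.07273, giving H' = 1.37806 (working shown to 5 dp, full precision carried).
Station 2: N=105, proportions 0.12381, 0.85714, 0.00952, 0.00952, giving H' = 0.47942.
Difference = |1.37806 − 0.47942| = 0.89864, i.e. 0.899 to 3 decimal places.

0.899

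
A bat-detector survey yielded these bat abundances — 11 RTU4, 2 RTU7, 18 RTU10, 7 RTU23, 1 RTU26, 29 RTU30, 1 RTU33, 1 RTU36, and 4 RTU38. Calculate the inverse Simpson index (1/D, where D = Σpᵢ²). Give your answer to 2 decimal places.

Total N = 11+2+18+7+1+29+1+1+4 = 74, so the proportions are 0.148649, 0.027027, 0.243243, 0.094595, 0.013514, 0.391892, 0.013514, 0.013514, 0.054054 (working shown to 6 dp, full precision carried).
D = 0.148649² + 0.027027² + 0.243243² + 0.094595² + 0.013514² + 0.391892² + 0.013514² + 0.013514² + 0.054054² = 0.022096 + 0.000730 + 0.059167 + 0.008948 + 0.000183 + 0.153579 + 0.000183 + 0.000183 + 0.002922 = 0.247991.
So 1/D = 4.0324, i.e. 4.03 to 2 decimal places.

4.03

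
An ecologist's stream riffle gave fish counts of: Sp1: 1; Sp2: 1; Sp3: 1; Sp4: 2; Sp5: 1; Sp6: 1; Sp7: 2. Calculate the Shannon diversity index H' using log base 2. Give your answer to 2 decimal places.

2.73

Total N = 1+1+1+2+1+1+2 = 9, so the proportions are 0.1111, 0.1111, 0.1111, 0.2222, 0.1111, 0.1111, 0.2222 (working shown to 4 dp, full precision carried).
Each pᵢ log₂ pᵢ term: 0.1111×(-3.1699)=-0.3522, 0.1111×(-3.1699)=-0.3522, 0.1111×(-3.1699)=-0.3522, 0.2222×(-2.1699)=-0.4822, 0.1111×(-3.1699)=-0.3522, 0.1111×(-3.1699)=-0.3522, 0.2222×(-2.1699)=-0.4822.
Sum = -2.7255, so H' = 2.73.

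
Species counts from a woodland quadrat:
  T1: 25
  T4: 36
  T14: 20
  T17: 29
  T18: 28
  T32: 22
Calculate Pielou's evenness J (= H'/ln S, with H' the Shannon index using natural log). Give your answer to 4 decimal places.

0.9895

Total N = 25+36+20+29+28+22 = 160, so the proportions are 0.15625, 0.225, 0.125, 0.18125, 0.175, 0.1375 (working shown to 6 dp, full precision carried).
H' = −Σ pᵢ ln pᵢ = −((-0.290047) + (-0.335622) + (-0.259930) + (-0.309553) + (-0.305020) + (-0.272818)) = 1.772990.
With S = 6 species, ln S = 1.791759, so J = 1.772990/1.791759 = 0.989524, i.e. 0.9895 to 4 decimal places.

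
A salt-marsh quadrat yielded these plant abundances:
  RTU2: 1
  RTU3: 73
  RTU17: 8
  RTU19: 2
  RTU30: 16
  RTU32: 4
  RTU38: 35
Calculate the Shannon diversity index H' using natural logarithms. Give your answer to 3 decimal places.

Total N = 1+73+8+2+16+4+35 = 139, so the proportions are 0.00719, 0.52518, 0.05755, 0.01439, 0.11511, 0.02878, 0.2518 (working shown to 5 dp, full precision carried).
Each pᵢ ln pᵢ term: 0.00719×(-4.93447)=-0.03550, 0.52518×(-0.64401)=-0.33822, 0.05755×(-2.85503)=-0.16432, 0.01439×(-4.24133)=-0.06103, 0.11511×(-2.16189)=-0.24885, 0.02878×(-3.54818)=-0.10211, 0.2518×(-1.37913)=-0.34726.
Sum = -1.29729, so H' = 1.297.

1.297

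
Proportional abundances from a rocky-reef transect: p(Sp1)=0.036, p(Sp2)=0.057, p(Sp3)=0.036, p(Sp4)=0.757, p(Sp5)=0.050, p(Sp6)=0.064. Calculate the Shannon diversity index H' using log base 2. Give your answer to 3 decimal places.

Each pᵢ log₂ pᵢ term (working shown to 5 dp, full precision carried): 0.036×(-4.79586)=-0.17265, 0.057×(-4.13289)=-0.23557, 0.036×(-4.79586)=-0.17265, 0.757×(-0.40163)=-0.30404, 0.05×(-4.32193)=-0.21610, 0.064×(-3.96578)=-0.25381.
Sum = -1.35482, so H' = 1.355.

1.355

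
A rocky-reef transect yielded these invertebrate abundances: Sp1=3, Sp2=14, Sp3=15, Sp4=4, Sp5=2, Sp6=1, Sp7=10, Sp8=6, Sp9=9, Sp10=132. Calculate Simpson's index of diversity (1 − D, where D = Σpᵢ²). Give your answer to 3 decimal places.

Total N = 3+14+15+4+2+1+10+6+9+132 = 196, so the proportions are 0.01531, 0.07143, 0.07653, 0.02041, 0.0102, 0.0051, 0.05102, 0.03061, 0.04592, 0.67347 (working shown to 5 dp, full precision carried).
D = 0.01531² + 0.07143² + 0.07653² + 0.02041² + 0.0102² + 0.0051² + 0.05102² + 0.03061² + 0.04592² + 0.67347² = 0.00023 + 0.00510 + 0.00586 + 0.00042 + 0.00010 + 0.00003 + 0.00260 + 0.00094 + 0.00211 + 0.45356 = 0.47095.
So 1 − D = 0.52905, i.e. 0.529 to 3 decimal places.

0.529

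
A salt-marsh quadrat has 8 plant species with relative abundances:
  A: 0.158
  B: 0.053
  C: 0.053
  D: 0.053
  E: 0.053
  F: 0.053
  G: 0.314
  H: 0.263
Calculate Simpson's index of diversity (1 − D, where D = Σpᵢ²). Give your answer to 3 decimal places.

0.793

D = 0.158² + 0.053² + 0.053² + 0.053² + 0.053² + 0.053² + 0.314² + 0.263² = 0.02496 + 0.00281 + 0.00281 + 0.00281 + 0.00281 + 0.00281 + 0.09860 + 0.06917 = 0.20677 (working shown to 5 dp, full precision carried).
So 1 − D = 0.79323, i.e. 0.793 to 3 decimal places.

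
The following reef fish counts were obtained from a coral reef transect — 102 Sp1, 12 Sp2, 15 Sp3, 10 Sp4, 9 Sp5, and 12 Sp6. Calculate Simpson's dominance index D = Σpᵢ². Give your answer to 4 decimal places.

Total N = 102+12+15+10+9+12 = 160, so the proportions are 0.6375, 0.075, 0.09375, 0.0625, 0.05625, 0.075 (working shown to 6 dp, full precision carried).
D = 0.6375² + 0.075² + 0.09375² + 0.0625² + 0.05625² + 0.075² = 0.406406 + 0.005625 + 0.008789 + 0.003906 + 0.003164 + 0.005625 = 0.433516.
To 4 decimal places, D = 0.4335.

0.4335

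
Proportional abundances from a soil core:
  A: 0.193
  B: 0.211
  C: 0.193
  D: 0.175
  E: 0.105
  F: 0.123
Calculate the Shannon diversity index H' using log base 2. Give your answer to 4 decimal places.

2.5431

Each pᵢ log₂ pᵢ term (working shown to 6 dp, full precision carried): 0.193×(-2.373327)=-0.458052, 0.211×(-2.244685)=-0.473629, 0.193×(-2.373327)=-0.458052, 0.175×(-2.514573)=-0.440050, 0.105×(-3.251539)=-0.341412, 0.123×(-3.023270)=-0.371862.
Sum = -2.543057, so H' = 2.5431.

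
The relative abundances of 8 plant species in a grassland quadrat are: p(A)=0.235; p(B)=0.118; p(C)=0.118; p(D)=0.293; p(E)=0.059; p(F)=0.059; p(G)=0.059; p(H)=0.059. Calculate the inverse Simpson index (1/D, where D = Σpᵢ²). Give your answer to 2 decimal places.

D = 0.235² + 0.118² + 0.118² + 0.293² + 0.059² + 0.059² + 0.059² + 0.059² = 0.055225 + 0.013924 + 0.013924 + 0.085849 + 0.003481 + 0.003481 + 0.003481 + 0.003481 = 0.182846 (working shown to 6 dp, full precision carried).
So 1/D = 5.4691, i.e. 5.47 to 2 decimal places.

5.47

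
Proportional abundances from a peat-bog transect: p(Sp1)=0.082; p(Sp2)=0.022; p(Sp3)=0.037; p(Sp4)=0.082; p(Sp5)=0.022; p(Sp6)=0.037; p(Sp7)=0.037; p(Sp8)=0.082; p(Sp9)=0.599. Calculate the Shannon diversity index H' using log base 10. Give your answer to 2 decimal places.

0.63

Each pᵢ log₁₀ pᵢ term (working shown to 4 dp, full precision carried): 0.082×(-1.0862)=-0.0891, 0.022×(-1.6576)=-0.0365, 0.037×(-1.4318)=-0.0530, 0.082×(-1.0862)=-0.0891, 0.022×(-1.6576)=-0.0365, 0.037×(-1.4318)=-0.0530, 0.037×(-1.4318)=-0.0530, 0.082×(-1.0862)=-0.0891, 0.599×(-0.2226)=-0.1333.
Sum = -0.6324, so H' = 0.63.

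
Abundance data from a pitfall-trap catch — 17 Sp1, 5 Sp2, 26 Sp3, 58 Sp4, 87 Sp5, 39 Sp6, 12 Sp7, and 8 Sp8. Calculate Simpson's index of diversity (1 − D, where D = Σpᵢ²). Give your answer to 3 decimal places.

Total N = 17+5+26+58+87+39+12+8 = 252, so the proportions are 0.06746, 0.01984, 0.10317, 0.23016, 0.34524, 0.15476, 0.04762, 0.03175 (working shown to 5 dp, full precision carried).
D = 0.06746² + 0.01984² + 0.10317² + 0.23016² + 0.34524² + 0.15476² + 0.04762² + 0.03175² = 0.00455 + 0.00039 + 0.01064 + 0.05297 + 0.11919 + 0.02395 + 0.00227 + 0.00101 = 0.21498.
So 1 − D = 0.78502, i.e. 0.785 to 3 decimal places.

0.785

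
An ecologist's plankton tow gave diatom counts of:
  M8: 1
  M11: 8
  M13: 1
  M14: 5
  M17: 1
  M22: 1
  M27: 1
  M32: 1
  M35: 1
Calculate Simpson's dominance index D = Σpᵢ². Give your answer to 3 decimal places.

Total N = 1+8+1+5+1+1+1+1+1 = 20, so the proportions are 0.05, 0.4, 0.05, 0.25, 0.05, 0.05, 0.05, 0.05, 0.05 (working shown to 5 dp, full precision carried).
D = 0.05² + 0.4² + 0.05² + 0.25² + 0.05² + 0.05² + 0.05² + 0.05² + 0.05² = 0.00250 + 0.16000 + 0.00250 + 0.06250 + 0.00250 + 0.00250 + 0.00250 + 0.00250 + 0.00250 = 0.24000.
To 3 decimal places, D = 0.240.

0.240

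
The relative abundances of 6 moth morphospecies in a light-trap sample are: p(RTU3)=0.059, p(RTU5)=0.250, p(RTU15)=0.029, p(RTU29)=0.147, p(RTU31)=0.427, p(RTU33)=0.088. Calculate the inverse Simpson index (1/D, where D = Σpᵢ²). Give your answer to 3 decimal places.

D = 0.059² + 0.25² + 0.029² + 0.147² + 0.427² + 0.088² = 0.0034810 + 0.0625000 + 0.0008410 + 0.0216090 + 0.1823290 + 0.0077440 = 0.2785040 (working shown to 7 dp, full precision carried).
So 1/D = 3.59061, i.e. 3.591 to 3 decimal places.

3.591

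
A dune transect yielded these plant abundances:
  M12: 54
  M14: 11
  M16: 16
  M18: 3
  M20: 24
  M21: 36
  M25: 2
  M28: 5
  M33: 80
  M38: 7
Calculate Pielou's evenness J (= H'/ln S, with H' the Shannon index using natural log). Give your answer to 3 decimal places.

0.792

Total N = 54+11+16+3+24+36+2+5+80+7 = 238, so the proportions are 0.22689, 0.04622, 0.06723, 0.01261, 0.10084, 0.15126, 0.0084, 0.02101, 0.33613, 0.02941 (working shown to 5 dp, full precision carried).
H' = −Σ pᵢ ln pᵢ = −((-0.33654) + (-0.14209) + (-0.18149) + (-0.05513) + (-0.23135) + (-0.28569) + (-0.04016) + (-0.08115) + (-0.36647) + (-0.10372)) = 1.82380.
With S = 10 species, ln S = 2.30259, so J = 1.82380/2.30259 = 0.79207, i.e. 0.792 to 3 decimal places.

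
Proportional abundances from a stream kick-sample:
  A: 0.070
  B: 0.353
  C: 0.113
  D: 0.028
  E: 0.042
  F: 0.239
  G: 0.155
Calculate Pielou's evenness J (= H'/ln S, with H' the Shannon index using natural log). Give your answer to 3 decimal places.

H' = −Σ pᵢ ln pᵢ = −((-0.18615) + (-0.36757) + (-0.24638) + (-0.10012) + (-0.13314) + (-0.34208) + (-0.28897)) = 1.66441 (working shown to 5 dp, full precision carried).
With S = 7 species, ln S = 1.94591, so J = 1.66441/1.94591 = 0.85534, i.e. 0.855 to 3 decimal places.

0.855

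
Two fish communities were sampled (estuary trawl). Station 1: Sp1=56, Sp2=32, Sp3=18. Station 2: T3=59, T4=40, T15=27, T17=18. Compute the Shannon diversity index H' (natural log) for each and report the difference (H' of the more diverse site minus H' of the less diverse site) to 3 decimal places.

Station 1: N=106, proportions 0.5283, 0.30189, 0.16981, giving H' = 0.99976 (working shown to 5 dp, full precision carried).
Station 2: N=144, proportions 0.40972, 0.27778, 0.1875, 0.125, giving H' = 1.29520.
Difference = |0.99976 − 1.29520| = 0.29544, i.e. 0.295 to 3 decimal places.

0.295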